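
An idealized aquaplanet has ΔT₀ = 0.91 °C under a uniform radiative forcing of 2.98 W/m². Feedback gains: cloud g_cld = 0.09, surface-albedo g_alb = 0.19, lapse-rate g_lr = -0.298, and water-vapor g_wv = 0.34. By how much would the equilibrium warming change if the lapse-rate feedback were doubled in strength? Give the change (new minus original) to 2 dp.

Original: g = 0.322, ΔT = 0.91/(1−0.322) = 1.3422 °C.
With doubled lapse-rate: g' = 0.024, ΔT' = 0.91/(1−0.024) = 0.9324 °C.
Change = 0.9324 − 1.3422 = -0.41 °C.

-0.41 °C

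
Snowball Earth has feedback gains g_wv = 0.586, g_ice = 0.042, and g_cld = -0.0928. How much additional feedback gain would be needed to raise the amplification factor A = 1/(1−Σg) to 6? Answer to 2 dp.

Current total gain = 0.5352.
Target gain for A = 6: g* = 1 − 1/6 = 0.8333.
Additional gain needed = 0.8333 − 0.5352 = 0.30.

0.30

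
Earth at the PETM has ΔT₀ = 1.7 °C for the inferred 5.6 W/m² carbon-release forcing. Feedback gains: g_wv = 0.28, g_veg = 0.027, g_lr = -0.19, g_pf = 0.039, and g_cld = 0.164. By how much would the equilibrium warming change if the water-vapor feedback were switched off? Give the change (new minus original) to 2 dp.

-0.73 °C

Original: g = 0.32, ΔT = 1.7/(1−0.32) = 2.5000 °C.
Without water-vapor: g' = 0.04, ΔT' = 1.7/(1−0.04) = 1.7708 °C.
Change = 1.7708 − 2.5000 = -0.73 °C.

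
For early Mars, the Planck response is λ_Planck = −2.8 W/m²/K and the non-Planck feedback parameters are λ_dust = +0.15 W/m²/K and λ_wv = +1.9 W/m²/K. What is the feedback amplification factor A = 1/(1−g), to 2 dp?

Convert to gains: g_dust = 0.15/2.8 = 0.05357; g_wv = 1.9/2.8 = 0.6786.
Total gain g = 0.73217.
A = 1/(1 − 0.73217) = 3.73.

3.73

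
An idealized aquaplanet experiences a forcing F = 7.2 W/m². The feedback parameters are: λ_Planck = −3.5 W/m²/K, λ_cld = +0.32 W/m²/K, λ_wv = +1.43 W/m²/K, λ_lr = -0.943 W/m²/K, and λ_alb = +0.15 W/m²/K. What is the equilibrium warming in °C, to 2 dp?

2.83 °C

Net feedback parameter λ = (−3.5) + (+0.32) + (+1.43) + (-0.943) + (+0.15) = -2.543 W/m²/K.
ΔT = −F/λ = −7.2/(-2.543) = 2.83 °C.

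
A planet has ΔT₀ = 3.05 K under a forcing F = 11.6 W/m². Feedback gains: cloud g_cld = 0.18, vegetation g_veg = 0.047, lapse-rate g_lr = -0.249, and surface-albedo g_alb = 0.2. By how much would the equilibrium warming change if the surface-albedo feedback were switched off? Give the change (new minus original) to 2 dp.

-0.73 K

Original: g = 0.178, ΔT = 3.05/(1−0.178) = 3.7105 K.
Without surface-albedo: g' = -0.022, ΔT' = 3.05/(1+0.022) = 2.9843 K.
Change = 2.9843 − 3.7105 = -0.73 K.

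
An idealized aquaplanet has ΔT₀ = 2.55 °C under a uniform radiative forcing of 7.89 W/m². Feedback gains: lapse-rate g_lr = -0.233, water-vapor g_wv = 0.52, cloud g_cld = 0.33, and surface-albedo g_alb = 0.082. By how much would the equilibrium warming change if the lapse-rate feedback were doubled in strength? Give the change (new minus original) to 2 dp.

Original: g = 0.699, ΔT = 2.55/(1−0.699) = 8.4718 °C.
With doubled lapse-rate: g' = 0.466, ΔT' = 2.55/(1−0.466) = 4.7753 °C.
Change = 4.7753 − 8.4718 = -3.70 °C.

-3.70 °C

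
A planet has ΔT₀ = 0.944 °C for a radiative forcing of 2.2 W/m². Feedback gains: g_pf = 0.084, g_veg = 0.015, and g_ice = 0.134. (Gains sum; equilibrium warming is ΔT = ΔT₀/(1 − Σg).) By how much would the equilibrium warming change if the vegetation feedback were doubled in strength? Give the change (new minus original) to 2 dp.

Original: g = 0.233, ΔT = 0.944/(1−0.233) = 1.2308 °C.
With doubled vegetation: g' = 0.248, ΔT' = 0.944/(1−0.248) = 1.2553 °C.
Change = 1.2553 − 1.2308 = 0.02 °C.

0.02 °C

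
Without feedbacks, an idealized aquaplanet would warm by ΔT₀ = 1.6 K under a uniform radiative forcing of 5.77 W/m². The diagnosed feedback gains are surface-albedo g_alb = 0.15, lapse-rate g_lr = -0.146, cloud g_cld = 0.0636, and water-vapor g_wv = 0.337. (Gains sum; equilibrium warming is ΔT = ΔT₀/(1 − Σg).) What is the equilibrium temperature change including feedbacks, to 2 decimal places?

2.69 K

Total gain g = 0.15 − 0.146 + 0.0636 + 0.337 = 0.4046.
Amplification A = 1/(1 − 0.4046) = 1.68.
ΔT = 1.6 × 1.68 = 2.69 K.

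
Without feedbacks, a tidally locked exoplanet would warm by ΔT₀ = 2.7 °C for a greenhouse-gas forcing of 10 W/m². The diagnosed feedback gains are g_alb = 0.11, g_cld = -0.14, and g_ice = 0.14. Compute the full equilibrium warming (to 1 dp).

Total gain g = 0.11 − 0.14 + 0.14 = 0.11.
Amplification A = 1/(1 − 0.11) = 1.124.
ΔT = 2.7 × 1.124 = 3.0 °C.

3.0 °C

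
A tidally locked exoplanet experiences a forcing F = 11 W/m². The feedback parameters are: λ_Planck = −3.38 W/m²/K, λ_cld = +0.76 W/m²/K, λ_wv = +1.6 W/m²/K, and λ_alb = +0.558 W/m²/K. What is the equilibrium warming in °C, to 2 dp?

23.81 °C

Net feedback parameter λ = (−3.38) + (+0.76) + (+1.6) + (+0.558) = -0.462 W/m²/K.
ΔT = −F/λ = −11/(-0.462) = 23.81 °C.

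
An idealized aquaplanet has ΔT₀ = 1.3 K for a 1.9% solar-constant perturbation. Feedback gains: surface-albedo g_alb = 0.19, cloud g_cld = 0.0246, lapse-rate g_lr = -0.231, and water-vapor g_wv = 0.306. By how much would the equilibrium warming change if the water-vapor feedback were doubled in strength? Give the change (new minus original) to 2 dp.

Original: g = 0.2896, ΔT = 1.3/(1−0.2896) = 1.8300 K.
With doubled water-vapor: g' = 0.5956, ΔT' = 1.3/(1−0.5956) = 3.2146 K.
Change = 3.2146 − 1.8300 = 1.38 K.

1.38 K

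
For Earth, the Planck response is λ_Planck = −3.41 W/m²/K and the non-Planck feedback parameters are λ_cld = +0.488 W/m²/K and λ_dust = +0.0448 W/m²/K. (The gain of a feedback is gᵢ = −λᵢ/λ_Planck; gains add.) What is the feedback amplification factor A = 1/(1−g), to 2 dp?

1.19

Convert to gains: g_cld = 0.488/3.41 = 0.1431; g_dust = 0.0448/3.41 = 0.01314.
Total gain g = 0.15624.
A = 1/(1 − 0.15624) = 1.19.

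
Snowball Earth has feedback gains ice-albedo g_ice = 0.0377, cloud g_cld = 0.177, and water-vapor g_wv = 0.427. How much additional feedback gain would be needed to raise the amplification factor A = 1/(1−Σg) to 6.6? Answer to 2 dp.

Current total gain = 0.6417.
Target gain for A = 6.6: g* = 1 − 1/6.6 = 0.8485.
Additional gain needed = 0.8485 − 0.6417 = 0.21.

0.21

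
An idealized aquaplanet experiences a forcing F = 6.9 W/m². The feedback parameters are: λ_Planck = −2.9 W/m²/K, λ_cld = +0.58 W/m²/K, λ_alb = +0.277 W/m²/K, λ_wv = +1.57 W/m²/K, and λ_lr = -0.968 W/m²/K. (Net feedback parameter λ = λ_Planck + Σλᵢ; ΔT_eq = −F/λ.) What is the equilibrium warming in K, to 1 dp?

4.8 K

Net feedback parameter λ = (−2.9) + (+0.58) + (+0.277) + (+1.57) + (-0.968) = -1.441 W/m²/K.
ΔT = −F/λ = −6.9/(-1.441) = 4.8 K.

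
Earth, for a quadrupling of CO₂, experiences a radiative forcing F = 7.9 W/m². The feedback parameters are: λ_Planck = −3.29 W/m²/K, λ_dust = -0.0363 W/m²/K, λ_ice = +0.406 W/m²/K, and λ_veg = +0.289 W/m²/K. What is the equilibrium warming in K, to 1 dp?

Net feedback parameter λ = (−3.29) + (-0.0363) + (+0.406) + (+0.289) = -2.6313 W/m²/K.
ΔT = −F/λ = −7.9/(-2.6313) = 3.0 K.

3.0 K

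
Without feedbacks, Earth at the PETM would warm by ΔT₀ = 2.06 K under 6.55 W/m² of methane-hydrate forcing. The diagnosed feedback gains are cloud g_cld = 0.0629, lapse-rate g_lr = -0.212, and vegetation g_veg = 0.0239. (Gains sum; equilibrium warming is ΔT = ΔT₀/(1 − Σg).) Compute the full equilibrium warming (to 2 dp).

Total gain g = 0.0629 − 0.212 + 0.0239 = -0.1252.
Amplification A = 1/(1 + 0.1252) = 0.8887.
ΔT = 2.06 × 0.8887 = 1.83 K.

1.83 K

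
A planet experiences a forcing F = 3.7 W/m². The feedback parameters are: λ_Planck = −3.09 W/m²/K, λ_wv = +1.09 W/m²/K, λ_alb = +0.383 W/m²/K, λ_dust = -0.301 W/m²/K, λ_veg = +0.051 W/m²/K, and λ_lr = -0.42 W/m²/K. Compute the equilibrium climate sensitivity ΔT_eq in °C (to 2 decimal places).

Net feedback parameter λ = (−3.09) + (+1.09) + (+0.383) + (-0.301) + (+0.051) + (-0.42) = -2.287 W/m²/K.
ΔT = −F/λ = −3.7/(-2.287) = 1.62 °C.

1.62 °C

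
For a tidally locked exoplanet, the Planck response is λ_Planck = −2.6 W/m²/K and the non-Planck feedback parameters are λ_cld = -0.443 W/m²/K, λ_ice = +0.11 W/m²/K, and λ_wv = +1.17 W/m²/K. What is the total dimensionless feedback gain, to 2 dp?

0.32

Convert to gains: g_cld = -0.443/2.6 = -0.1704; g_ice = 0.11/2.6 = 0.04231; g_wv = 1.17/2.6 = 0.45.
Total gain g = 0.32191.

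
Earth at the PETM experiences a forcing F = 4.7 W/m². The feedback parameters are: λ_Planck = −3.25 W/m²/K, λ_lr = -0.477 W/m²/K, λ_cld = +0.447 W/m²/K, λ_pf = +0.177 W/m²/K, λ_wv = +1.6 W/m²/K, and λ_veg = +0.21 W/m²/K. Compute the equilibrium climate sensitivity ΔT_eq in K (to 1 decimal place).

3.6 K

Net feedback parameter λ = (−3.25) + (-0.477) + (+0.447) + (+0.177) + (+1.6) + (+0.21) = -1.293 W/m²/K.
ΔT = −F/λ = −4.7/(-1.293) = 3.6 K.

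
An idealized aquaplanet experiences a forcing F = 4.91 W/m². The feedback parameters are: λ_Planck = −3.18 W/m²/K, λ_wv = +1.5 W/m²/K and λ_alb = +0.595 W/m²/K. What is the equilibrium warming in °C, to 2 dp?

Net feedback parameter λ = (−3.18) + (+1.5) + (+0.595) = -1.085 W/m²/K.
ΔT = −F/λ = −4.91/(-1.085) = 4.53 °C.

4.53 °C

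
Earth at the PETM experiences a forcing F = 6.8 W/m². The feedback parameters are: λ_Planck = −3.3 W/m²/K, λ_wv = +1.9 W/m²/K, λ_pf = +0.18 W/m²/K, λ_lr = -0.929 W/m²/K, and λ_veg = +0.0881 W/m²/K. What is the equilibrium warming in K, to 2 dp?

3.30 K

Net feedback parameter λ = (−3.3) + (+1.9) + (+0.18) + (-0.929) + (+0.0881) = -2.0609 W/m²/K.
ΔT = −F/λ = −6.8/(-2.0609) = 3.30 K.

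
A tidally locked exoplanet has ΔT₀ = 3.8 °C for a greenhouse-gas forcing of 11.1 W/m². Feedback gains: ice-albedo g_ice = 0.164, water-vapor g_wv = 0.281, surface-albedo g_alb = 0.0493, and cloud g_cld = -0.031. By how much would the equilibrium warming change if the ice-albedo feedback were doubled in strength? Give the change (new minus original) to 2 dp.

Original: g = 0.4633, ΔT = 3.8/(1−0.4633) = 7.0803 °C.
With doubled ice-albedo: g' = 0.6273, ΔT' = 3.8/(1−0.6273) = 10.1959 °C.
Change = 10.1959 − 7.0803 = 3.12 °C.

3.12 °C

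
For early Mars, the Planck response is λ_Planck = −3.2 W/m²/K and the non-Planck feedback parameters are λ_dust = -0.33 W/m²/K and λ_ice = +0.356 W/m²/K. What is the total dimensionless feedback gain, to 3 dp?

0.008

Convert to gains: g_dust = -0.33/3.2 = -0.1031; g_ice = 0.356/3.2 = 0.1112.
Total gain g = 0.0081.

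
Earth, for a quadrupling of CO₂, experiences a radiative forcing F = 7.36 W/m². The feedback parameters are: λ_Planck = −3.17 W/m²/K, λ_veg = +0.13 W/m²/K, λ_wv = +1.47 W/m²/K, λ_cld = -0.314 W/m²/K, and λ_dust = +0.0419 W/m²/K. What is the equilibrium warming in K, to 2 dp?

Net feedback parameter λ = (−3.17) + (+0.13) + (+1.47) + (-0.314) + (+0.0419) = -1.8421 W/m²/K.
ΔT = −F/λ = −7.36/(-1.8421) = 4.00 K.

4.00 K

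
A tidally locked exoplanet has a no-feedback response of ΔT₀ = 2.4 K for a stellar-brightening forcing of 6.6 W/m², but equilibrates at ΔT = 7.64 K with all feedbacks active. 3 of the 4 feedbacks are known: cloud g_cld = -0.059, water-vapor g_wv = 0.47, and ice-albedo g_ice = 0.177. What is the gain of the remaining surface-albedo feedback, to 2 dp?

Amplification A = ΔT/ΔT₀ = 7.64/2.4 = 3.183.
Total gain g = 1 − 1/A = 1 − 1/3.183 = 0.6858.
Known gains sum to -0.059 + 0.47 + 0.177 = 0.588.
g_alb = 0.6858 − 0.588 = 0.10.

0.10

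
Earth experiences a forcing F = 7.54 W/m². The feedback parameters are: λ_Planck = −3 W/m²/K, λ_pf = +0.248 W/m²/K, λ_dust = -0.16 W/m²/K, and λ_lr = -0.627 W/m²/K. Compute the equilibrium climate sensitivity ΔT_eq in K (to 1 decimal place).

Net feedback parameter λ = (−3) + (+0.248) + (-0.16) + (-0.627) = -3.539 W/m²/K.
ΔT = −F/λ = −7.54/(-3.539) = 2.1 K.

2.1 K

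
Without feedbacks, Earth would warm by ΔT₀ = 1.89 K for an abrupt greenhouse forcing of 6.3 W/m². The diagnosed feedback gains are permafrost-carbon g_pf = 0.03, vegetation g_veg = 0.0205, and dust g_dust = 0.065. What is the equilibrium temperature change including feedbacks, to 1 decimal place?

Total gain g = 0.03 + 0.0205 + 0.065 = 0.1155.
Amplification A = 1/(1 − 0.1155) = 1.131.
ΔT = 1.89 × 1.131 = 2.1 K.

2.1 K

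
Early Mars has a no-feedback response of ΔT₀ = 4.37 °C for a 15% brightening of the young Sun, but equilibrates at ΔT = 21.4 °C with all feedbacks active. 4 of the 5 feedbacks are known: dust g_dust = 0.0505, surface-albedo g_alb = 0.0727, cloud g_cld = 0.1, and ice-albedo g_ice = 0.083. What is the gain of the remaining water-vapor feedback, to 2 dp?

0.49

Amplification A = ΔT/ΔT₀ = 21.4/4.37 = 4.897.
Total gain g = 1 − 1/A = 1 − 1/4.897 = 0.7958.
Known gains sum to 0.0505 + 0.0727 + 0.1 + 0.083 = 0.3062.
g_wv = 0.7958 − 0.3062 = 0.49.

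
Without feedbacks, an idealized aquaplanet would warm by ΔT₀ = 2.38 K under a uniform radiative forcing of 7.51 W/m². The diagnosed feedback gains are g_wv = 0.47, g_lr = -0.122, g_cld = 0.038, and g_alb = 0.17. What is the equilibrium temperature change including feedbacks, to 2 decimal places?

Total gain g = 0.47 − 0.122 + 0.038 + 0.17 = 0.556.
Amplification A = 1/(1 − 0.556) = 2.252.
ΔT = 2.38 × 2.252 = 5.36 K.

5.36 K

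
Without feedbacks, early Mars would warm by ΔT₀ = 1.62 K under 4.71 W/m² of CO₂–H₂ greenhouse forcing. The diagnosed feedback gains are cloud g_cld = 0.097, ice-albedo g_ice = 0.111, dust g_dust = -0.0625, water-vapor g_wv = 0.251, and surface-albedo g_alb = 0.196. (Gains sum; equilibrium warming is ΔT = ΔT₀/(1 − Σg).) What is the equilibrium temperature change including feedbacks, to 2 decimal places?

3.98 K

Total gain g = 0.097 + 0.111 − 0.0625 + 0.251 + 0.196 = 0.5925.
Amplification A = 1/(1 − 0.5925) = 2.454.
ΔT = 1.62 × 2.454 = 3.98 K.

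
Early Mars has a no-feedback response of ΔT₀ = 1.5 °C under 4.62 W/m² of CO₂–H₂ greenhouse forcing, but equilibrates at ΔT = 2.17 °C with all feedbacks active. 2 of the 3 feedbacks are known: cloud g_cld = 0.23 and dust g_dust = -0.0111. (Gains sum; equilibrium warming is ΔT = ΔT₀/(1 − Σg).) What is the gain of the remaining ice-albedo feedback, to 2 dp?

Amplification A = ΔT/ΔT₀ = 2.17/1.5 = 1.447.
Total gain g = 1 − 1/A = 1 − 1/1.447 = 0.3089.
Known gains sum to 0.23 − 0.0111 = 0.2189.
g_ice = 0.3089 − 0.2189 = 0.09.

0.09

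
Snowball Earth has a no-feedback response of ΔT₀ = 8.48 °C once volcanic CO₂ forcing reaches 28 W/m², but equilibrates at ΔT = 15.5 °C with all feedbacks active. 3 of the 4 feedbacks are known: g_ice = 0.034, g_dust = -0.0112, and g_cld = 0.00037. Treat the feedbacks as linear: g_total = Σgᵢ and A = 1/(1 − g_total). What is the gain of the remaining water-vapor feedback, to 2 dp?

Amplification A = ΔT/ΔT₀ = 15.5/8.48 = 1.828.
Total gain g = 1 − 1/A = 1 − 1/1.828 = 0.453.
Known gains sum to 0.034 − 0.0112 + 0.00037 = 0.02317.
g_wv = 0.453 − 0.02317 = 0.43.

0.43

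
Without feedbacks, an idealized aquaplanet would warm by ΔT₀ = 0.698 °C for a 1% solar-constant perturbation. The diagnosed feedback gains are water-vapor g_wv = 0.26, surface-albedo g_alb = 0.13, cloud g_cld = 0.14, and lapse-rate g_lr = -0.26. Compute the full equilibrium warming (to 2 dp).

Total gain g = 0.26 + 0.13 + 0.14 − 0.26 = 0.27.
Amplification A = 1/(1 − 0.27) = 1.37.
ΔT = 0.698 × 1.37 = 0.96 °C.

0.96 °C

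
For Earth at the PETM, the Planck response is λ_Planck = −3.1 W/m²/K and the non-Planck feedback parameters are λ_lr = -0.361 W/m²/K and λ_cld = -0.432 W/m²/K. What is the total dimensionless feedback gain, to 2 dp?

-0.26

Convert to gains: g_lr = -0.361/3.1 = -0.1165; g_cld = -0.432/3.1 = -0.1394.
Total gain g = -0.2559.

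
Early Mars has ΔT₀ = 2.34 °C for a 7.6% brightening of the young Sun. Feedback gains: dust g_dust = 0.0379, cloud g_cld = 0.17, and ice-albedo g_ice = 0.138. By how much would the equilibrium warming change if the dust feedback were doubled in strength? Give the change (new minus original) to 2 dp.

Original: g = 0.3459, ΔT = 2.34/(1−0.3459) = 3.5774 °C.
With doubled dust: g' = 0.3838, ΔT' = 2.34/(1−0.3838) = 3.7975 °C.
Change = 3.7975 − 3.5774 = 0.22 °C.

0.22 °C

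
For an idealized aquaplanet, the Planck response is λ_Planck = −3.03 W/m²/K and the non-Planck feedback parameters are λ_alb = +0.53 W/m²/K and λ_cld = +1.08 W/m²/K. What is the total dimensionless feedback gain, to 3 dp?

0.531

Convert to gains: g_alb = 0.53/3.03 = 0.1749; g_cld = 1.08/3.03 = 0.3564.
Total gain g = 0.5313.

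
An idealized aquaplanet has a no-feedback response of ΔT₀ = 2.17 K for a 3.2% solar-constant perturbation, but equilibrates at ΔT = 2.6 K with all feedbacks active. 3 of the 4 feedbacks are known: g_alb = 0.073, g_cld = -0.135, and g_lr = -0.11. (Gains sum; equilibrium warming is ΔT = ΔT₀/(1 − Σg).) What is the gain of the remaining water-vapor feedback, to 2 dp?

Amplification A = ΔT/ΔT₀ = 2.6/2.17 = 1.198.
Total gain g = 1 − 1/A = 1 − 1/1.198 = 0.1653.
Known gains sum to 0.073 − 0.135 − 0.11 = -0.172.
g_wv = 0.1653 + 0.172 = 0.34.

0.34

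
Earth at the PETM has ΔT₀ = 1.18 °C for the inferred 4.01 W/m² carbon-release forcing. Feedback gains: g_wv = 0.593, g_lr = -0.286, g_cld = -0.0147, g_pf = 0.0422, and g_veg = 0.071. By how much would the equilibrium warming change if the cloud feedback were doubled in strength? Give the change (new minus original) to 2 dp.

-0.05 °C

Original: g = 0.4055, ΔT = 1.18/(1−0.4055) = 1.9849 °C.
With doubled cloud: g' = 0.3908, ΔT' = 1.18/(1−0.3908) = 1.9370 °C.
Change = 1.9370 − 1.9849 = -0.05 °C.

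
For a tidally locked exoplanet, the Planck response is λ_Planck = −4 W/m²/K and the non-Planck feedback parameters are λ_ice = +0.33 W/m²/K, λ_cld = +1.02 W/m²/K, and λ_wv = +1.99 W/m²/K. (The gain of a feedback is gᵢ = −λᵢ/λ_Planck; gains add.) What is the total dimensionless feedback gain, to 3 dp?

Convert to gains: g_ice = 0.33/4 = 0.0825; g_cld = 1.02/4 = 0.255; g_wv = 1.99/4 = 0.4975.
Total gain g = 0.835.

0.835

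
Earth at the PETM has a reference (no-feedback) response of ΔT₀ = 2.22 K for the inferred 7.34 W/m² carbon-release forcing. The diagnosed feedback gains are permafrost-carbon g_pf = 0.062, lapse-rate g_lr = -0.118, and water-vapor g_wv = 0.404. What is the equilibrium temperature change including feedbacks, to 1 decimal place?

Total gain g = 0.062 − 0.118 + 0.404 = 0.348.
Amplification A = 1/(1 − 0.348) = 1.534.
ΔT = 2.22 × 1.534 = 3.4 K.

3.4 K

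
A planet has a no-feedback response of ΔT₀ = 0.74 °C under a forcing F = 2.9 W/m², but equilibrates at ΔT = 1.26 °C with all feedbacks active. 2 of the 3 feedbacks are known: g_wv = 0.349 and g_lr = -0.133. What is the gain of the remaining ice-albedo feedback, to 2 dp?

0.20

Amplification A = ΔT/ΔT₀ = 1.26/0.74 = 1.703.
Total gain g = 1 − 1/A = 1 − 1/1.703 = 0.4128.
Known gains sum to 0.349 − 0.133 = 0.216.
g_ice = 0.4128 − 0.216 = 0.20.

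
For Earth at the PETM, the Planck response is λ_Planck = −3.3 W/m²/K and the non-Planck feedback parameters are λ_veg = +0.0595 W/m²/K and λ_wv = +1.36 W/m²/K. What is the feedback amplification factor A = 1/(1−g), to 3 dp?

Convert to gains: g_veg = 0.0595/3.3 = 0.01803; g_wv = 1.36/3.3 = 0.4121.
Total gain g = 0.43013.
A = 1/(1 − 0.43013) = 1.755.

1.755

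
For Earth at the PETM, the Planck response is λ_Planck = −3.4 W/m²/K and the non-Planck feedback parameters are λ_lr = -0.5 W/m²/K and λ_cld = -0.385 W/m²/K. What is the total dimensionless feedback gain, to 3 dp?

Convert to gains: g_lr = -0.5/3.4 = -0.1471; g_cld = -0.385/3.4 = -0.1132.
Total gain g = -0.2603.

-0.260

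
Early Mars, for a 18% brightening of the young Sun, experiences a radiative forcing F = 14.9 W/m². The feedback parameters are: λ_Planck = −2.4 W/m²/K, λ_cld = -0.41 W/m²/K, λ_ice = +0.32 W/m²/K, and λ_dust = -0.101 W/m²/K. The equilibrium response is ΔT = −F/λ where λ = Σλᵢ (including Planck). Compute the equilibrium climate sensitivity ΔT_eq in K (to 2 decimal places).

5.75 K

Net feedback parameter λ = (−2.4) + (-0.41) + (+0.32) + (-0.101) = -2.591 W/m²/K.
ΔT = −F/λ = −14.9/(-2.591) = 5.75 K.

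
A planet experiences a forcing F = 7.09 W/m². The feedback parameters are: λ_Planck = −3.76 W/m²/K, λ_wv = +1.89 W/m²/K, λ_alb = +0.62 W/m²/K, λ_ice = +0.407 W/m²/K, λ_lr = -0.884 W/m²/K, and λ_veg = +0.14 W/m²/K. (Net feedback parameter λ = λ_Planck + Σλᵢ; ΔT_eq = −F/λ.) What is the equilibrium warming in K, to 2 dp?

Net feedback parameter λ = (−3.76) + (+1.89) + (+0.62) + (+0.407) + (-0.884) + (+0.14) = -1.587 W/m²/K.
ΔT = −F/λ = −7.09/(-1.587) = 4.47 K.

4.47 K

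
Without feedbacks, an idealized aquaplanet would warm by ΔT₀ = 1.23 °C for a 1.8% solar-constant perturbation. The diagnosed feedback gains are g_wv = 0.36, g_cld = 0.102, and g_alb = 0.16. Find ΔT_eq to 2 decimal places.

3.25 °C

Total gain g = 0.36 + 0.102 + 0.16 = 0.622.
Amplification A = 1/(1 − 0.622) = 2.646.
ΔT = 1.23 × 2.646 = 3.25 °C.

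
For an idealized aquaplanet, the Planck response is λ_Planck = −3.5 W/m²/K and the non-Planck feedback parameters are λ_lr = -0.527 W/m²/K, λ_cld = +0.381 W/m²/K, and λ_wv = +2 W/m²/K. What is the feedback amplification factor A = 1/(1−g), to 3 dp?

2.126

Convert to gains: g_lr = -0.527/3.5 = -0.1506; g_cld = 0.381/3.5 = 0.1089; g_wv = 2/3.5 = 0.5714.
Total gain g = 0.5297.
A = 1/(1 − 0.5297) = 2.126.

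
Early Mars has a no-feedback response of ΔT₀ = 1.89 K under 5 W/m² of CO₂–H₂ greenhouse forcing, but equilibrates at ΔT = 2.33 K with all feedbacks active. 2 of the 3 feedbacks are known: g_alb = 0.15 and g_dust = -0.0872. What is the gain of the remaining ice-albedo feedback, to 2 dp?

Amplification A = ΔT/ΔT₀ = 2.33/1.89 = 1.233.
Total gain g = 1 − 1/A = 1 − 1/1.233 = 0.189.
Known gains sum to 0.15 − 0.0872 = 0.0628.
g_ice = 0.189 − 0.0628 = 0.13.

0.13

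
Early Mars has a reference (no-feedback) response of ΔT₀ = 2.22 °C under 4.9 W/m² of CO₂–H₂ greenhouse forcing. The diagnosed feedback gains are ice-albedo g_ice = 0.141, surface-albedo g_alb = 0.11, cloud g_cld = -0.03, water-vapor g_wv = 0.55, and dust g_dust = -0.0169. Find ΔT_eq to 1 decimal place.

9.0 °C

Total gain g = 0.141 + 0.11 − 0.03 + 0.55 − 0.0169 = 0.7541.
Amplification A = 1/(1 − 0.7541) = 4.067.
ΔT = 2.22 × 4.067 = 9.0 °C.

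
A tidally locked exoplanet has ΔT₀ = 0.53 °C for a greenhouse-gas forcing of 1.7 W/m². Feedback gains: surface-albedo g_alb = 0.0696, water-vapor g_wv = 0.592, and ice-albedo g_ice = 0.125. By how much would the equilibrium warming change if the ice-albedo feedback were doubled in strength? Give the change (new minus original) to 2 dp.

Original: g = 0.7866, ΔT = 0.53/(1−0.7866) = 2.4836 °C.
With doubled ice-albedo: g' = 0.9116, ΔT' = 0.53/(1−0.9116) = 5.9955 °C.
Change = 5.9955 − 2.4836 = 3.51 °C.

3.51 °C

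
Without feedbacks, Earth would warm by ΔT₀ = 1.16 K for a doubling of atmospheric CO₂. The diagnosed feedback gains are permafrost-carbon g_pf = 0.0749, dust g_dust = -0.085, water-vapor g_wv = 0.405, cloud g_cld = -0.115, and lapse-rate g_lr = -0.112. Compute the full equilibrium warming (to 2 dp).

1.39 K

Total gain g = 0.0749 − 0.085 + 0.405 − 0.115 − 0.112 = 0.1679.
Amplification A = 1/(1 − 0.1679) = 1.202.
ΔT = 1.16 × 1.202 = 1.39 K.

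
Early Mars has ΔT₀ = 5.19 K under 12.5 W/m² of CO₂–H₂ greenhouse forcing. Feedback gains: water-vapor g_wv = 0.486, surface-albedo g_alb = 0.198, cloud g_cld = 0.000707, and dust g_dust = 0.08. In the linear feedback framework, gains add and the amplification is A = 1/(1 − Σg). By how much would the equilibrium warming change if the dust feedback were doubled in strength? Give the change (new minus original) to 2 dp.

11.36 K

Original: g = 0.764707, ΔT = 5.19/(1−0.764707) = 22.0576 K.
With doubled dust: g' = 0.844707, ΔT' = 5.19/(1−0.844707) = 33.4207 K.
Change = 33.4207 − 22.0576 = 11.36 K.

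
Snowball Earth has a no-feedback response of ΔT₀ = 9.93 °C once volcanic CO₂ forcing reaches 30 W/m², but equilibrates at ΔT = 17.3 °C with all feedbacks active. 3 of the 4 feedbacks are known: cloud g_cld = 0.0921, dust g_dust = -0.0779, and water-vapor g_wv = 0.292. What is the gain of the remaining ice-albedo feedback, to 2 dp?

Amplification A = ΔT/ΔT₀ = 17.3/9.93 = 1.742.
Total gain g = 1 − 1/A = 1 − 1/1.742 = 0.4259.
Known gains sum to 0.0921 − 0.0779 + 0.292 = 0.3062.
g_ice = 0.4259 − 0.3062 = 0.12.

0.12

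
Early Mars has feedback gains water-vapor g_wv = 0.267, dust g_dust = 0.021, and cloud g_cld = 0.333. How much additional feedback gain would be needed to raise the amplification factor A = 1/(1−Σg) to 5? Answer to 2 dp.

Current total gain = 0.621.
Target gain for A = 5: g* = 1 − 1/5 = 0.8.
Additional gain needed = 0.8 − 0.621 = 0.18.

0.18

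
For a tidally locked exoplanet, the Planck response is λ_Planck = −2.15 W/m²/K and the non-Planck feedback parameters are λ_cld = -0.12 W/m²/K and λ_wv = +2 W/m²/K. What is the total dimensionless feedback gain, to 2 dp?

0.87

Convert to gains: g_cld = -0.12/2.15 = -0.05581; g_wv = 2/2.15 = 0.9302.
Total gain g = 0.87439.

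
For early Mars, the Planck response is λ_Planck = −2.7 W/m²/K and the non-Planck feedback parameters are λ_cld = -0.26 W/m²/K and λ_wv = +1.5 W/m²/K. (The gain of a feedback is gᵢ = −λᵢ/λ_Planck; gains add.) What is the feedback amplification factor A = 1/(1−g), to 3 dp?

Convert to gains: g_cld = -0.26/2.7 = -0.0963; g_wv = 1.5/2.7 = 0.5556.
Total gain g = 0.4593.
A = 1/(1 − 0.4593) = 1.849.

1.849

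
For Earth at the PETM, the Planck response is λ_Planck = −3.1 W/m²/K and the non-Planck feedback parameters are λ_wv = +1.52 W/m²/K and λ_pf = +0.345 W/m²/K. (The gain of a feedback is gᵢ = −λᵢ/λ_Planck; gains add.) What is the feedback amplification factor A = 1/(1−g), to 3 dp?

2.510

Convert to gains: g_wv = 1.52/3.1 = 0.4903; g_pf = 0.345/3.1 = 0.1113.
Total gain g = 0.6016.
A = 1/(1 − 0.6016) = 2.510.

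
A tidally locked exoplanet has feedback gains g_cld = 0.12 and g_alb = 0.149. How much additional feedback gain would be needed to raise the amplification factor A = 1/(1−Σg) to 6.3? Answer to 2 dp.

0.57

Current total gain = 0.269.
Target gain for A = 6.3: g* = 1 − 1/6.3 = 0.8413.
Additional gain needed = 0.8413 − 0.269 = 0.57.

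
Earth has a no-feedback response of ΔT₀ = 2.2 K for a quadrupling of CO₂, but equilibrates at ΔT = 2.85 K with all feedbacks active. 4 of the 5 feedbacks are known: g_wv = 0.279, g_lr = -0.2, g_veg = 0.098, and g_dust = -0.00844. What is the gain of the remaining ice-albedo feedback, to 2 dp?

Amplification A = ΔT/ΔT₀ = 2.85/2.2 = 1.295.
Total gain g = 1 − 1/A = 1 − 1/1.295 = 0.2278.
Known gains sum to 0.279 − 0.2 + 0.098 − 0.00844 = 0.16856.
g_ice = 0.2278 − 0.16856 = 0.06.

0.06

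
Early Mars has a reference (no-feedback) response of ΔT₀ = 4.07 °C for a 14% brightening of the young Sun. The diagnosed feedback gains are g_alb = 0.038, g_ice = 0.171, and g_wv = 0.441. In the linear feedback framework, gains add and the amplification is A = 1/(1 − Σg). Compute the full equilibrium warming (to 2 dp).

Total gain g = 0.038 + 0.171 + 0.441 = 0.65.
Amplification A = 1/(1 − 0.65) = 2.857.
ΔT = 4.07 × 2.857 = 11.63 °C.

11.63 °C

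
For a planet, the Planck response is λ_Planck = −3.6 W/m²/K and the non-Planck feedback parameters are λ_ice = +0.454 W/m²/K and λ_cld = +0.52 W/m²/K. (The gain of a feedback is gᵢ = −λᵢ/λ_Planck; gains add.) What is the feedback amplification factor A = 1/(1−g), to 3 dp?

Convert to gains: g_ice = 0.454/3.6 = 0.1261; g_cld = 0.52/3.6 = 0.1444.
Total gain g = 0.2705.
A = 1/(1 − 0.2705) = 1.371.

1.371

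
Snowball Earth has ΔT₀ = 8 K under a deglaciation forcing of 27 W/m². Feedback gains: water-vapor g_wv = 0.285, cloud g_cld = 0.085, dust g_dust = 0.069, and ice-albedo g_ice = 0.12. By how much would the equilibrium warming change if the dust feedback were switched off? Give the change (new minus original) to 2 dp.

-2.45 K

Original: g = 0.559, ΔT = 8/(1−0.559) = 18.1406 K.
Without dust: g' = 0.49, ΔT' = 8/(1−0.49) = 15.6863 K.
Change = 15.6863 − 18.1406 = -2.45 K.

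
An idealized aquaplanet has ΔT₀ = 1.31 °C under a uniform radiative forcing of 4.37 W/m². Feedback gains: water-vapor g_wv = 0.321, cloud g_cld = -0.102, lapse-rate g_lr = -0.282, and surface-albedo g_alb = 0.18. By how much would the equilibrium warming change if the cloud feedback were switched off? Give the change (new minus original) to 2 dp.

Original: g = 0.117, ΔT = 1.31/(1−0.117) = 1.4836 °C.
Without cloud: g' = 0.219, ΔT' = 1.31/(1−0.219) = 1.6773 °C.
Change = 1.6773 − 1.4836 = 0.19 °C.

0.19 °C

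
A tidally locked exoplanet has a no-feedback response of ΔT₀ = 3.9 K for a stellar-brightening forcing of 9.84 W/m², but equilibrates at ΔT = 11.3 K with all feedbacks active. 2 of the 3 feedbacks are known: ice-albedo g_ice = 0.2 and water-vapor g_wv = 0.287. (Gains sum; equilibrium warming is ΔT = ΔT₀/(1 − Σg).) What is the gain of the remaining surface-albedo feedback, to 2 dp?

Amplification A = ΔT/ΔT₀ = 11.3/3.9 = 2.897.
Total gain g = 1 − 1/A = 1 − 1/2.897 = 0.6548.
Known gains sum to 0.2 + 0.287 = 0.487.
g_alb = 0.6548 − 0.487 = 0.17.

0.17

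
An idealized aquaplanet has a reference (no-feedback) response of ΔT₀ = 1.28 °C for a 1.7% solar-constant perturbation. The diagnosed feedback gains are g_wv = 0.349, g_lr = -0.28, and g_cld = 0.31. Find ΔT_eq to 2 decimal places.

Total gain g = 0.349 − 0.28 + 0.31 = 0.379.
Amplification A = 1/(1 − 0.379) = 1.61.
ΔT = 1.28 × 1.61 = 2.06 °C.

2.06 °C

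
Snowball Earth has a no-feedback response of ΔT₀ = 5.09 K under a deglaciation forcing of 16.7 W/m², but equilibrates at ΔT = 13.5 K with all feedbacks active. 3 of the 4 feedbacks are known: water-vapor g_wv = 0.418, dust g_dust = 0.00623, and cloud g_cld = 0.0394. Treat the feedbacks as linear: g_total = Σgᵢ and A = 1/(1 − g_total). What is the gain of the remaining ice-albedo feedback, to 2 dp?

0.16

Amplification A = ΔT/ΔT₀ = 13.5/5.09 = 2.652.
Total gain g = 1 − 1/A = 1 − 1/2.652 = 0.6229.
Known gains sum to 0.418 + 0.00623 + 0.0394 = 0.46363.
g_ice = 0.6229 − 0.46363 = 0.16.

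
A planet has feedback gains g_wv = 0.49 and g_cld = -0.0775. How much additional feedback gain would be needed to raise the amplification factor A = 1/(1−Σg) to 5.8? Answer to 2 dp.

Current total gain = 0.4125.
Target gain for A = 5.8: g* = 1 − 1/5.8 = 0.8276.
Additional gain needed = 0.8276 − 0.4125 = 0.42.

0.42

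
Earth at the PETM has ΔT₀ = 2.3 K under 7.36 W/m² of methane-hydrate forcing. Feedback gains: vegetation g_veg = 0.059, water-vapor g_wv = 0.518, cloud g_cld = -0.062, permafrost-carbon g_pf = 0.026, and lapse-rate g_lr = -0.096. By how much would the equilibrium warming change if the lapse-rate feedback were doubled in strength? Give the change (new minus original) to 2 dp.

-0.61 K

Original: g = 0.445, ΔT = 2.3/(1−0.445) = 4.1441 K.
With doubled lapse-rate: g' = 0.349, ΔT' = 2.3/(1−0.349) = 3.5330 K.
Change = 3.5330 − 4.1441 = -0.61 K.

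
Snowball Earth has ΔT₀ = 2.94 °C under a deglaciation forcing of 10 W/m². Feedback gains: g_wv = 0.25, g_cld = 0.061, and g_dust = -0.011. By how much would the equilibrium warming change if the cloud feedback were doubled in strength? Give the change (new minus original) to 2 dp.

0.40 °C

Original: g = 0.3, ΔT = 2.94/(1−0.3) = 4.2000 °C.
With doubled cloud: g' = 0.361, ΔT' = 2.94/(1−0.361) = 4.6009 °C.
Change = 4.6009 − 4.2000 = 0.40 °C.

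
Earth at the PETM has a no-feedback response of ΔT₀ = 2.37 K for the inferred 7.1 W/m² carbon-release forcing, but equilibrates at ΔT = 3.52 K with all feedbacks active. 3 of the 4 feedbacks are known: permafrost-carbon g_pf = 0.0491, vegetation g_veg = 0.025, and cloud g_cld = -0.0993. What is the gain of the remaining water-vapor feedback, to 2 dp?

Amplification A = ΔT/ΔT₀ = 3.52/2.37 = 1.485.
Total gain g = 1 − 1/A = 1 − 1/1.485 = 0.3266.
Known gains sum to 0.0491 + 0.025 − 0.0993 = -0.0252.
g_wv = 0.3266 + 0.0252 = 0.35.

0.35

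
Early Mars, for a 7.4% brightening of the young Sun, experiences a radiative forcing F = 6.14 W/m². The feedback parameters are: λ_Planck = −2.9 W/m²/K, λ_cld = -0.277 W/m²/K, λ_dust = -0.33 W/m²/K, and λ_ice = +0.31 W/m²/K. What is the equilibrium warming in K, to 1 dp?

1.9 K

Net feedback parameter λ = (−2.9) + (-0.277) + (-0.33) + (+0.31) = -3.197 W/m²/K.
ΔT = −F/λ = −6.14/(-3.197) = 1.9 K.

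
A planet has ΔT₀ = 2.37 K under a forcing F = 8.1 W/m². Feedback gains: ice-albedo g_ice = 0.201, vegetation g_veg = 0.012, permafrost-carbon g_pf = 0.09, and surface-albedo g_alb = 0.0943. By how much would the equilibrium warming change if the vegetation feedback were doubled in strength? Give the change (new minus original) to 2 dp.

0.08 K

Original: g = 0.3973, ΔT = 2.37/(1−0.3973) = 3.9323 K.
With doubled vegetation: g' = 0.4093, ΔT' = 2.37/(1−0.4093) = 4.0122 K.
Change = 4.0122 − 3.9323 = 0.08 K.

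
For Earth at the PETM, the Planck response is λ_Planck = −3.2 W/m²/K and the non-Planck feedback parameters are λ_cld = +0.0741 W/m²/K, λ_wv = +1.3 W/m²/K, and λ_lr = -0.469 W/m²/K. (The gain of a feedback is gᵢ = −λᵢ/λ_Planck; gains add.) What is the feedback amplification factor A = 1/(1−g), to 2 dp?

1.39

Convert to gains: g_cld = 0.0741/3.2 = 0.02316; g_wv = 1.3/3.2 = 0.4062; g_lr = -0.469/3.2 = -0.1466.
Total gain g = 0.28276.
A = 1/(1 − 0.28276) = 1.39.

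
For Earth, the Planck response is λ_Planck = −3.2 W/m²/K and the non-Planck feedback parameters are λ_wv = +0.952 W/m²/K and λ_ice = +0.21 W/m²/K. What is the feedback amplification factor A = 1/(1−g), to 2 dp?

1.57

Convert to gains: g_wv = 0.952/3.2 = 0.2975; g_ice = 0.21/3.2 = 0.06562.
Total gain g = 0.36312.
A = 1/(1 − 0.36312) = 1.57.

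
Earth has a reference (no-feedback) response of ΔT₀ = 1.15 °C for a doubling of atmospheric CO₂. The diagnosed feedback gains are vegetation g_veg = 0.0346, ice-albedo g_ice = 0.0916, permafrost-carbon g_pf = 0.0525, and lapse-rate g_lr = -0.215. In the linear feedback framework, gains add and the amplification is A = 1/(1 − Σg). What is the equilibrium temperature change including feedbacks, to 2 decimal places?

Total gain g = 0.0346 + 0.0916 + 0.0525 − 0.215 = -0.0363.
Amplification A = 1/(1 + 0.0363) = 0.965.
ΔT = 1.15 × 0.965 = 1.11 °C.

1.11 °C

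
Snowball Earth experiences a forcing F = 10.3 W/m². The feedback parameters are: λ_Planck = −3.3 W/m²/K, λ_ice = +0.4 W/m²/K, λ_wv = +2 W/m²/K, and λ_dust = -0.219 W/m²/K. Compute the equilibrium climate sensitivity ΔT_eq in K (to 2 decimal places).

Net feedback parameter λ = (−3.3) + (+0.4) + (+2) + (-0.219) = -1.119 W/m²/K.
ΔT = −F/λ = −10.3/(-1.119) = 9.20 K.

9.20 K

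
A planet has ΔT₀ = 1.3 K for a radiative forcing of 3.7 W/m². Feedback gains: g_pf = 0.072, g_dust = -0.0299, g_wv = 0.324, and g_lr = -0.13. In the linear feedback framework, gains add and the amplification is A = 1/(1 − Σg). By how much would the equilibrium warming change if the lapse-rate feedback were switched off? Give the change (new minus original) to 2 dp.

Original: g = 0.2361, ΔT = 1.3/(1−0.2361) = 1.7018 K.
Without lapse-rate: g' = 0.3661, ΔT' = 1.3/(1−0.3661) = 2.0508 K.
Change = 2.0508 − 1.7018 = 0.35 K.

0.35 K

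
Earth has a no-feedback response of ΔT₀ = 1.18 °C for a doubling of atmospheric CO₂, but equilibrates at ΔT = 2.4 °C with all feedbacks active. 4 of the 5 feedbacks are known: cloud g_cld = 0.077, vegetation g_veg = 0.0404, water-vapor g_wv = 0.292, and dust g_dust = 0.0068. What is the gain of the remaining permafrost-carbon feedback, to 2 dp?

Amplification A = ΔT/ΔT₀ = 2.4/1.18 = 2.034.
Total gain g = 1 − 1/A = 1 − 1/2.034 = 0.5084.
Known gains sum to 0.077 + 0.0404 + 0.292 + 0.0068 = 0.4162.
g_pf = 0.5084 − 0.4162 = 0.09.

0.09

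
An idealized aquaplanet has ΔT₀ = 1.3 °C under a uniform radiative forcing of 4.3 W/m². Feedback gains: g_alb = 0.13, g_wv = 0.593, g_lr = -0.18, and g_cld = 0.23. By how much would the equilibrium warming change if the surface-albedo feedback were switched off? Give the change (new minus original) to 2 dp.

Original: g = 0.773, ΔT = 1.3/(1−0.773) = 5.7269 °C.
Without surface-albedo: g' = 0.643, ΔT' = 1.3/(1−0.643) = 3.6415 °C.
Change = 3.6415 − 5.7269 = -2.09 °C.

-2.09 °C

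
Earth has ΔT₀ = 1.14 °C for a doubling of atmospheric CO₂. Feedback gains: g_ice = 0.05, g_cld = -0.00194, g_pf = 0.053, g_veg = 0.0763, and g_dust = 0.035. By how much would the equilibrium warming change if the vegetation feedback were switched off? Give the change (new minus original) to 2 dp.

-0.13 °C

Original: g = 0.21236, ΔT = 1.14/(1−0.21236) = 1.4474 °C.
Without vegetation: g' = 0.13606, ΔT' = 1.14/(1−0.13606) = 1.3195 °C.
Change = 1.3195 − 1.4474 = -0.13 °C.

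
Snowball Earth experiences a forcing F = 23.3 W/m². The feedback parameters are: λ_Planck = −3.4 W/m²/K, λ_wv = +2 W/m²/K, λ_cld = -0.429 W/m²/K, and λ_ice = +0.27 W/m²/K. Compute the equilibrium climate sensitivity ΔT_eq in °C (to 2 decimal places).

14.95 °C

Net feedback parameter λ = (−3.4) + (+2) + (-0.429) + (+0.27) = -1.559 W/m²/K.
ΔT = −F/λ = −23.3/(-1.559) = 14.95 °C.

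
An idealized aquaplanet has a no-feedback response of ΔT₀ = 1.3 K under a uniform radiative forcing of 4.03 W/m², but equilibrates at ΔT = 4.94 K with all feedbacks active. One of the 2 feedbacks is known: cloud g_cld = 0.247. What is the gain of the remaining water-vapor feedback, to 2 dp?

Amplification A = ΔT/ΔT₀ = 4.94/1.3 = 3.8.
Total gain g = 1 − 1/A = 1 − 1/3.8 = 0.7368.
The known gain is 0.247.
g_wv = 0.7368 − 0.247 = 0.49.

0.49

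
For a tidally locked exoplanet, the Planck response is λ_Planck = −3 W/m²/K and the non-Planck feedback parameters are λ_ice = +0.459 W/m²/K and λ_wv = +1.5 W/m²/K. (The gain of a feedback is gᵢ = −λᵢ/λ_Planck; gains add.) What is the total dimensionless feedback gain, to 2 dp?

0.65

Convert to gains: g_ice = 0.459/3 = 0.153; g_wv = 1.5/3 = 0.5.
Total gain g = 0.653.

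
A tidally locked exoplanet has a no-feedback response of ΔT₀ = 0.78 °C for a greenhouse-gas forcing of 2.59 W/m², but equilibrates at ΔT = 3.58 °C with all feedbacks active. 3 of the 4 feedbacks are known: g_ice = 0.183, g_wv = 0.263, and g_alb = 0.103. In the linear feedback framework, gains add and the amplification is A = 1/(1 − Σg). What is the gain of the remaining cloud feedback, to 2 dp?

Amplification A = ΔT/ΔT₀ = 3.58/0.78 = 4.59.
Total gain g = 1 − 1/A = 1 − 1/4.59 = 0.7821.
Known gains sum to 0.183 + 0.263 + 0.103 = 0.549.
g_cld = 0.7821 − 0.549 = 0.23.

0.23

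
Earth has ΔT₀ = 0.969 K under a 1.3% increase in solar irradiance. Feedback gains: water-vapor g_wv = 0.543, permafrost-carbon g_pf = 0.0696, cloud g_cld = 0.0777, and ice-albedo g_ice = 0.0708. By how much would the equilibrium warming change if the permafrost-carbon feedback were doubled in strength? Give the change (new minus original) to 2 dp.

Original: g = 0.7611, ΔT = 0.969/(1−0.7611) = 4.0561 K.
With doubled permafrost-carbon: g' = 0.8307, ΔT' = 0.969/(1−0.8307) = 5.7236 K.
Change = 5.7236 − 4.0561 = 1.67 K.

1.67 K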